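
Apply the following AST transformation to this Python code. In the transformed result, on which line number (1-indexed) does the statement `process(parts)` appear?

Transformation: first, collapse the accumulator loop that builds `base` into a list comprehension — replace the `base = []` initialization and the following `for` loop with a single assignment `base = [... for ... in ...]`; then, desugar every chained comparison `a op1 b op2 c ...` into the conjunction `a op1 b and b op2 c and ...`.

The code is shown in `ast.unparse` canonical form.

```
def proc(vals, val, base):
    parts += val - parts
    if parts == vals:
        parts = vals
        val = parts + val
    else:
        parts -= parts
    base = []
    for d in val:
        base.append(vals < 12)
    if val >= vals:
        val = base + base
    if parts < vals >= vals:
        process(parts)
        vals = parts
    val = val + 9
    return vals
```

Transformed code:
def proc(vals, val, base):
    parts += val - parts
    if parts == vals:
        parts = vals
        val = parts + val
    else:
        parts -= parts
    base = [vals < 12 for d in val]
    if val >= vals:
        val = base + base
    if parts < vals and vals >= vals:
        process(parts)
        vals = parts
    val = val + 9
    return vals

12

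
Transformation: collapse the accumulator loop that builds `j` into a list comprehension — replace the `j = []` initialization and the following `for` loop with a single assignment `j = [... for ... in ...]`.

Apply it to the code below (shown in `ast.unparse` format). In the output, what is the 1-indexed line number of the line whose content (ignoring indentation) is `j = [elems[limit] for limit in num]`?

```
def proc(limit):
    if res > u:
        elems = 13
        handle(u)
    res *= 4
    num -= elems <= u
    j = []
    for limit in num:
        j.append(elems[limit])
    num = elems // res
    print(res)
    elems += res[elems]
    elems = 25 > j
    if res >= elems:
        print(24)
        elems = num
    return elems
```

7

Transformed code:
def proc(limit):
    if res > u:
        elems = 13
        handle(u)
    res *= 4
    num -= elems <= u
    j = [elems[limit] for limit in num]
    num = elems // res
    print(res)
    elems += res[elems]
    elems = 25 > j
    if res >= elems:
        print(24)
        elems = num
    return elems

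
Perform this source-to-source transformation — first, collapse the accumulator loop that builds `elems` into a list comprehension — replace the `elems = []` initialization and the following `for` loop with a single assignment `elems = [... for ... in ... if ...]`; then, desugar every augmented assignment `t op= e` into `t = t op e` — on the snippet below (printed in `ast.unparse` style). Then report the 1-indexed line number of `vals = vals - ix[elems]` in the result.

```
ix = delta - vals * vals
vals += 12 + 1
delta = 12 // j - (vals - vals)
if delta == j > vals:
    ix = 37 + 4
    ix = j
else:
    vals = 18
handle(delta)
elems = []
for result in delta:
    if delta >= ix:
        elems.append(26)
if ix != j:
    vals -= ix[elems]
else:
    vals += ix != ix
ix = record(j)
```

12

Transformed code:
ix = delta - vals * vals
vals = vals + (12 + 1)
delta = 12 // j - (vals - vals)
if delta == j > vals:
    ix = 37 + 4
    ix = j
else:
    vals = 18
handle(delta)
elems = [26 for result in delta if delta >= ix]
if ix != j:
    vals = vals - ix[elems]
else:
    vals = vals + (ix != ix)
ix = record(j)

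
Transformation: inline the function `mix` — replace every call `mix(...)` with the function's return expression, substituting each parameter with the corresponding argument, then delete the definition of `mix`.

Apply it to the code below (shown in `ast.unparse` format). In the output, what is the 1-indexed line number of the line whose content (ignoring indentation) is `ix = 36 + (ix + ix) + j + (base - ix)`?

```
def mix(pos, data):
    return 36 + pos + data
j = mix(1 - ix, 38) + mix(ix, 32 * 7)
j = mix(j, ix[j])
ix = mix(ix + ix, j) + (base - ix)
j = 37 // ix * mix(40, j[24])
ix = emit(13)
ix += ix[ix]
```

Transformed code:
j = 36 + (1 - ix) + 38 + (36 + ix + 32 * 7)
j = 36 + j + ix[j]
ix = 36 + (ix + ix) + j + (base - ix)
j = 37 // ix * (36 + 40 + j[24])
ix = emit(13)
ix += ix[ix]

3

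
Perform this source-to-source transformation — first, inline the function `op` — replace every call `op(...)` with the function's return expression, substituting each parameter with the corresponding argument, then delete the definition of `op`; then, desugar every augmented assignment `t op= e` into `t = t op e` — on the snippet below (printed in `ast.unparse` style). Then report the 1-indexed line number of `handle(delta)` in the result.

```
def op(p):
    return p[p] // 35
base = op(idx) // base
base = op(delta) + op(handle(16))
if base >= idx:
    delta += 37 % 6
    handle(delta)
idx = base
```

5

Transformed code:
base = idx[idx] // 35 // base
base = delta[delta] // 35 + handle(16)[handle(16)] // 35
if base >= idx:
    delta = delta + 37 % 6
    handle(delta)
idx = base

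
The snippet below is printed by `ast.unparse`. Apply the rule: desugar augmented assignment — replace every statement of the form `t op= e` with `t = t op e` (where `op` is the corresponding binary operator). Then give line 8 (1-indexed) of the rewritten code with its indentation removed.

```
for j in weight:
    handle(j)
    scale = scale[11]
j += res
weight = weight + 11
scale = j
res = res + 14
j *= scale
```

j = j * scale

Transformed code:
for j in weight:
    handle(j)
    scale = scale[11]
j = j + res
weight = weight + 11
scale = j
res = res + 14
j = j * scale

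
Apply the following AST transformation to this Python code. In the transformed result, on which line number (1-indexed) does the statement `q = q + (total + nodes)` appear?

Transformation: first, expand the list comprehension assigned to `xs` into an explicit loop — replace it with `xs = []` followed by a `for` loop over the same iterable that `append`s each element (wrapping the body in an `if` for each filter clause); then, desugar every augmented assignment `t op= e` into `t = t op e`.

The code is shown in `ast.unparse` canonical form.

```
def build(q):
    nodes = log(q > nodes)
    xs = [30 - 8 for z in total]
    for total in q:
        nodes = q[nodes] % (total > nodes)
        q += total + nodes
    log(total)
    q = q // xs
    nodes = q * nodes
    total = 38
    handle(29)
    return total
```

Transformed code:
def build(q):
    nodes = log(q > nodes)
    xs = []
    for z in total:
        xs.append(30 - 8)
    for total in q:
        nodes = q[nodes] % (total > nodes)
        q = q + (total + nodes)
    log(total)
    q = q // xs
    nodes = q * nodes
    total = 38
    handle(29)
    return total

8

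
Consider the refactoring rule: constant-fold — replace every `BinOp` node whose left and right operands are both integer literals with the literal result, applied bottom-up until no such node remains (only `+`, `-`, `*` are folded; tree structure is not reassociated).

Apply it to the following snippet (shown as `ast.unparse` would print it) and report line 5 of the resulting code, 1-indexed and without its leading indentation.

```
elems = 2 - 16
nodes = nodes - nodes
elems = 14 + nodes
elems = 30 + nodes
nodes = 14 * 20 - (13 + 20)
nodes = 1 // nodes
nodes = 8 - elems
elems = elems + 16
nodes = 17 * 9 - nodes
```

Transformed code:
elems = -14
nodes = nodes - nodes
elems = 14 + nodes
elems = 30 + nodes
nodes = 247
nodes = 1 // nodes
nodes = 8 - elems
elems = elems + 16
nodes = 153 - nodes

nodes = 247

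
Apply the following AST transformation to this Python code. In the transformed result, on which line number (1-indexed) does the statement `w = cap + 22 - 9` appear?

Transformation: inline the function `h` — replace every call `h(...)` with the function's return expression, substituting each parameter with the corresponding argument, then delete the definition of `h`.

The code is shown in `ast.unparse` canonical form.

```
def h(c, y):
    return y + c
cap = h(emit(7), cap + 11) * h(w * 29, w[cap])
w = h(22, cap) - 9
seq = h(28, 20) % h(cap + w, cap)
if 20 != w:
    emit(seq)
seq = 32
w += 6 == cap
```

2

Transformed code:
cap = (cap + 11 + emit(7)) * (w[cap] + w * 29)
w = cap + 22 - 9
seq = (20 + 28) % (cap + (cap + w))
if 20 != w:
    emit(seq)
seq = 32
w += 6 == cap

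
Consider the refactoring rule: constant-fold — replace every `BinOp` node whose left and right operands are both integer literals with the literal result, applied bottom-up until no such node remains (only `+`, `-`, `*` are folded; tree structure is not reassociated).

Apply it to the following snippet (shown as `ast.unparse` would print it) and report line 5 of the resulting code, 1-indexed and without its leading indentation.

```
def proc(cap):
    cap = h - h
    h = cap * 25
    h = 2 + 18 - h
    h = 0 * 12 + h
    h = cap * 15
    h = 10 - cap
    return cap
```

h = 0 + h

Transformed code:
def proc(cap):
    cap = h - h
    h = cap * 25
    h = 20 - h
    h = 0 + h
    h = cap * 15
    h = 10 - cap
    return cap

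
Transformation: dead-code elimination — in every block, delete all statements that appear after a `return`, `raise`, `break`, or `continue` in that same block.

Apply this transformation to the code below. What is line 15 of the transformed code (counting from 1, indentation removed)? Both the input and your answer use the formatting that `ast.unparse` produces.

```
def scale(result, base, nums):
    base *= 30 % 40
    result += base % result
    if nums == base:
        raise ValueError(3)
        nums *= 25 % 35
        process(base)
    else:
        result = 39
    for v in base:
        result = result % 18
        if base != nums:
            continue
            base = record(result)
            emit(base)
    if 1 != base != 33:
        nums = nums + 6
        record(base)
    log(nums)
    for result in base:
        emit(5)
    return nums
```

log(nums)

Transformed code:
def scale(result, base, nums):
    base *= 30 % 40
    result += base % result
    if nums == base:
        raise ValueError(3)
    else:
        result = 39
    for v in base:
        result = result % 18
        if base != nums:
            continue
    if 1 != base != 33:
        nums = nums + 6
        record(base)
    log(nums)
    for result in base:
        emit(5)
    return nums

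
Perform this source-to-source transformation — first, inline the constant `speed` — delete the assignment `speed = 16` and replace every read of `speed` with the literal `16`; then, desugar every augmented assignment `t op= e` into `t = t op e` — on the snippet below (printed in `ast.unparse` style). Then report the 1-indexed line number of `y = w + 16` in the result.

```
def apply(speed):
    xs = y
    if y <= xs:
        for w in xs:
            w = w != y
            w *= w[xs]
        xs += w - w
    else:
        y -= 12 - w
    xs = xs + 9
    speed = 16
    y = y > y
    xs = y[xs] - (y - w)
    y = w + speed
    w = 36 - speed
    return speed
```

13

Transformed code:
def apply(speed):
    xs = y
    if y <= xs:
        for w in xs:
            w = w != y
            w = w * w[xs]
        xs = xs + (w - w)
    else:
        y = y - (12 - w)
    xs = xs + 9
    y = y > y
    xs = y[xs] - (y - w)
    y = w + 16
    w = 36 - 16
    return 16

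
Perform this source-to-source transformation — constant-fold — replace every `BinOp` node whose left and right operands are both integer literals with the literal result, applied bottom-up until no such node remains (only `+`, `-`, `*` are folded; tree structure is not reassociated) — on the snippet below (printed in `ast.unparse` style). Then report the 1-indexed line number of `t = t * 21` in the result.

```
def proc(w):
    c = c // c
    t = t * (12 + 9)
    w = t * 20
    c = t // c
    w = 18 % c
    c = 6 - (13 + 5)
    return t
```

Transformed code:
def proc(w):
    c = c // c
    t = t * 21
    w = t * 20
    c = t // c
    w = 18 % c
    c = -12
    return t

3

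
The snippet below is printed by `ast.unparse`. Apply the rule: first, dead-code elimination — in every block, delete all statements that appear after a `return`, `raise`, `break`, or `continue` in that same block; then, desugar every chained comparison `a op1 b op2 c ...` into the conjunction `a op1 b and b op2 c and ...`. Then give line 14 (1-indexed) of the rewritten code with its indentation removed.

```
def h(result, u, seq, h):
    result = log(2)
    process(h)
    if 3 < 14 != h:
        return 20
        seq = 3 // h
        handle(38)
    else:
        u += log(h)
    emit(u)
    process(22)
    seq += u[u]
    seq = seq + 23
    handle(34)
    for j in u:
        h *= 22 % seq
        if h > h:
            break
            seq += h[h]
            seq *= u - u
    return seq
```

h *= 22 % seq

Transformed code:
def h(result, u, seq, h):
    result = log(2)
    process(h)
    if 3 < 14 and 14 != h:
        return 20
    else:
        u += log(h)
    emit(u)
    process(22)
    seq += u[u]
    seq = seq + 23
    handle(34)
    for j in u:
        h *= 22 % seq
        if h > h:
            break
    return seq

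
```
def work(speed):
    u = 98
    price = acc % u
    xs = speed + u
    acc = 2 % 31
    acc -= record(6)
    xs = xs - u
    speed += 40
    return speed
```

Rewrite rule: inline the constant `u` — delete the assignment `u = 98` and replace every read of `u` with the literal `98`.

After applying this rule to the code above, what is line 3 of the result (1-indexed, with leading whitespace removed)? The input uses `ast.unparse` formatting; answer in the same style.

xs = speed + 98

Transformed code:
def work(speed):
    price = acc % 98
    xs = speed + 98
    acc = 2 % 31
    acc -= record(6)
    xs = xs - 98
    speed += 40
    return speed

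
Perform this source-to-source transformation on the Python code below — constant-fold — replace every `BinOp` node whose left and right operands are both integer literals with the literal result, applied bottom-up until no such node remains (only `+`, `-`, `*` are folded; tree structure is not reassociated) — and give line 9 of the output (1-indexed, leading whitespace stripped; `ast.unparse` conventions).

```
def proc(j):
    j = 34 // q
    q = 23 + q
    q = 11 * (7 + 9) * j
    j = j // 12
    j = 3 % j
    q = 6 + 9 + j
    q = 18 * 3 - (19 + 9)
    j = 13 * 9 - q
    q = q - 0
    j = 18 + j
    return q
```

j = 117 - q

Transformed code:
def proc(j):
    j = 34 // q
    q = 23 + q
    q = 176 * j
    j = j // 12
    j = 3 % j
    q = 15 + j
    q = 26
    j = 117 - q
    q = q - 0
    j = 18 + j
    return q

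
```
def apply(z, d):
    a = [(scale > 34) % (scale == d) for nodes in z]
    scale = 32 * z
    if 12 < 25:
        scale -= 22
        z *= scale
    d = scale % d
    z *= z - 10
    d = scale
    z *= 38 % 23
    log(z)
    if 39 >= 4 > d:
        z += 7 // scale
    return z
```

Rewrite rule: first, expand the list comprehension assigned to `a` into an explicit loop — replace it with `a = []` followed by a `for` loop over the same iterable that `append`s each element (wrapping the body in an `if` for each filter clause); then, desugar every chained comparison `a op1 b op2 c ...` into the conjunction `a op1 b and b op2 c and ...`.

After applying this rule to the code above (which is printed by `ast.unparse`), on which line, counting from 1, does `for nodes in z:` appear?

Transformed code:
def apply(z, d):
    a = []
    for nodes in z:
        a.append((scale > 34) % (scale == d))
    scale = 32 * z
    if 12 < 25:
        scale -= 22
        z *= scale
    d = scale % d
    z *= z - 10
    d = scale
    z *= 38 % 23
    log(z)
    if 39 >= 4 and 4 > d:
        z += 7 // scale
    return z

3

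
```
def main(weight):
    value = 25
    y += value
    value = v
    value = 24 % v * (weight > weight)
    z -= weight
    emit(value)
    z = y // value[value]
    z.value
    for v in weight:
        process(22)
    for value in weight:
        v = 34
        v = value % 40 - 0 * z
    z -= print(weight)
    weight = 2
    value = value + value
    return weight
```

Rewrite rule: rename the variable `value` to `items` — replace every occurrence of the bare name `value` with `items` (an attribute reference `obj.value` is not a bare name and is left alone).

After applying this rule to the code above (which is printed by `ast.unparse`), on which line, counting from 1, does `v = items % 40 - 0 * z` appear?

Transformed code:
def main(weight):
    items = 25
    y += items
    items = v
    items = 24 % v * (weight > weight)
    z -= weight
    emit(items)
    z = y // items[items]
    z.value
    for v in weight:
        process(22)
    for items in weight:
        v = 34
        v = items % 40 - 0 * z
    z -= print(weight)
    weight = 2
    items = items + items
    return weight

14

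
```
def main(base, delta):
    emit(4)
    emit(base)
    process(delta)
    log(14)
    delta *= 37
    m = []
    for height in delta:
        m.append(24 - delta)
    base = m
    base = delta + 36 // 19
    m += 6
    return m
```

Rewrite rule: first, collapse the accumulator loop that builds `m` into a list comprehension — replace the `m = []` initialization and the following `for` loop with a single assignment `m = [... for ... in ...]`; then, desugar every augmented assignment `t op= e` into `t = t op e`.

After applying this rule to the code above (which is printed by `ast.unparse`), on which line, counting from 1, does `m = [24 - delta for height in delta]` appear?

7

Transformed code:
def main(base, delta):
    emit(4)
    emit(base)
    process(delta)
    log(14)
    delta = delta * 37
    m = [24 - delta for height in delta]
    base = m
    base = delta + 36 // 19
    m = m + 6
    return m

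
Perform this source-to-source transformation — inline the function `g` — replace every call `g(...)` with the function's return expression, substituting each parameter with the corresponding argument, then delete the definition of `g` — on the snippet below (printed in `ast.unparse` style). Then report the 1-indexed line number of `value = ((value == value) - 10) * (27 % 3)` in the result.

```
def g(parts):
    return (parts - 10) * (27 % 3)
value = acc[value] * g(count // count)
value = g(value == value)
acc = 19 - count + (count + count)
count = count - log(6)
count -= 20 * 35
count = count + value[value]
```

Transformed code:
value = acc[value] * ((count // count - 10) * (27 % 3))
value = ((value == value) - 10) * (27 % 3)
acc = 19 - count + (count + count)
count = count - log(6)
count -= 20 * 35
count = count + value[value]

2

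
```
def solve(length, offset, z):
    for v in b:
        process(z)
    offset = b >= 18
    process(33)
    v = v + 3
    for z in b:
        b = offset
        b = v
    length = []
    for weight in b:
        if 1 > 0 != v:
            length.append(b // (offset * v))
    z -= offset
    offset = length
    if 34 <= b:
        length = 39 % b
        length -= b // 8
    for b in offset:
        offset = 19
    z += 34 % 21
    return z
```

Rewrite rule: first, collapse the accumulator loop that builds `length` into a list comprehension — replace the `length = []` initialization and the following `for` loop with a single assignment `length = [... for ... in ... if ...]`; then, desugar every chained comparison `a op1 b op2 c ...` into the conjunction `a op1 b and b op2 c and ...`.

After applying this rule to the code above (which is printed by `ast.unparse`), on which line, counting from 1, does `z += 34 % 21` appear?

Transformed code:
def solve(length, offset, z):
    for v in b:
        process(z)
    offset = b >= 18
    process(33)
    v = v + 3
    for z in b:
        b = offset
        b = v
    length = [b // (offset * v) for weight in b if 1 > 0 and 0 != v]
    z -= offset
    offset = length
    if 34 <= b:
        length = 39 % b
        length -= b // 8
    for b in offset:
        offset = 19
    z += 34 % 21
    return z

18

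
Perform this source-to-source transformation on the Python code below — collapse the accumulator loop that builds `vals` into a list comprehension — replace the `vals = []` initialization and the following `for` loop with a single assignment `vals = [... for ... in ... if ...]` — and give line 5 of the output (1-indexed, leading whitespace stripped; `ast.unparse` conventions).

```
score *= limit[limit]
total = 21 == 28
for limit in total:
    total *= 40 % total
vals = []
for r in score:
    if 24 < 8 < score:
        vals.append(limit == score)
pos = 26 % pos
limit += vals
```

vals = [limit == score for r in score if 24 < 8 < score]

Transformed code:
score *= limit[limit]
total = 21 == 28
for limit in total:
    total *= 40 % total
vals = [limit == score for r in score if 24 < 8 < score]
pos = 26 % pos
limit += vals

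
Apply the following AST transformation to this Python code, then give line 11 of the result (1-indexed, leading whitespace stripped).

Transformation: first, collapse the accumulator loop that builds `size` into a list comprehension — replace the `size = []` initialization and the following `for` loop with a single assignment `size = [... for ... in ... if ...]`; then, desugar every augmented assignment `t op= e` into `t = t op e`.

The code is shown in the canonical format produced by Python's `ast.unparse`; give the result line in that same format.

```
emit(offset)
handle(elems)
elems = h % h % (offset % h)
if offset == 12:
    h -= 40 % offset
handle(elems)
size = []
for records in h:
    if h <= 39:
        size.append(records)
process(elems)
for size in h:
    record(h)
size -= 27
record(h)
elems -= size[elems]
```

size = size - 27

Transformed code:
emit(offset)
handle(elems)
elems = h % h % (offset % h)
if offset == 12:
    h = h - 40 % offset
handle(elems)
size = [records for records in h if h <= 39]
process(elems)
for size in h:
    record(h)
size = size - 27
record(h)
elems = elems - size[elems]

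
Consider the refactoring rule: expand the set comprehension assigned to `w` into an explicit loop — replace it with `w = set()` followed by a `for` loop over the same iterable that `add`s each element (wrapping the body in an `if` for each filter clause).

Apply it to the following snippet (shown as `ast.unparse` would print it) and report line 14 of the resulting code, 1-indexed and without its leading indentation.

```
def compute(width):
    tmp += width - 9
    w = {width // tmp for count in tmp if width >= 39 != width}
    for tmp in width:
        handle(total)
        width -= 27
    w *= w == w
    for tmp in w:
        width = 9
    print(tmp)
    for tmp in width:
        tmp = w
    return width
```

Transformed code:
def compute(width):
    tmp += width - 9
    w = set()
    for count in tmp:
        if width >= 39 != width:
            w.add(width // tmp)
    for tmp in width:
        handle(total)
        width -= 27
    w *= w == w
    for tmp in w:
        width = 9
    print(tmp)
    for tmp in width:
        tmp = w
    return width

for tmp in width:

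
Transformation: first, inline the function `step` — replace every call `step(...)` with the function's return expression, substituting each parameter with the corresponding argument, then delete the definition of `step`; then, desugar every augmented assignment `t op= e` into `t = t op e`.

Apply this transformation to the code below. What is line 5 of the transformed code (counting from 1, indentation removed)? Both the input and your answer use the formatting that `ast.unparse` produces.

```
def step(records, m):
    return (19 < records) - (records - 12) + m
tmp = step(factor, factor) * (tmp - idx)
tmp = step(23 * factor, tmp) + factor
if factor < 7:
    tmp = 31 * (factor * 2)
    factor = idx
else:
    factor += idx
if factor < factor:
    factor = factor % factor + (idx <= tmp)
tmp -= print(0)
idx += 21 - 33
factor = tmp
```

Transformed code:
tmp = ((19 < factor) - (factor - 12) + factor) * (tmp - idx)
tmp = (19 < 23 * factor) - (23 * factor - 12) + tmp + factor
if factor < 7:
    tmp = 31 * (factor * 2)
    factor = idx
else:
    factor = factor + idx
if factor < factor:
    factor = factor % factor + (idx <= tmp)
tmp = tmp - print(0)
idx = idx + (21 - 33)
factor = tmp

factor = idx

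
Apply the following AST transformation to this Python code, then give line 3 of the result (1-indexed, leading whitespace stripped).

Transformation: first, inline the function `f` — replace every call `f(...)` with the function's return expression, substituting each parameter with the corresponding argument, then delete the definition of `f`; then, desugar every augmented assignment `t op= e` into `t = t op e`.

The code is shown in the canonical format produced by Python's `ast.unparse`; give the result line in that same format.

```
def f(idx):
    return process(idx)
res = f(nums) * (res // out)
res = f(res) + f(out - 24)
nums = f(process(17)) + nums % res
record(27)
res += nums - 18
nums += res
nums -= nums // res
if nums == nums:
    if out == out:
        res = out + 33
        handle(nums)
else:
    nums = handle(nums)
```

Transformed code:
res = process(nums) * (res // out)
res = process(res) + process(out - 24)
nums = process(process(17)) + nums % res
record(27)
res = res + (nums - 18)
nums = nums + res
nums = nums - nums // res
if nums == nums:
    if out == out:
        res = out + 33
        handle(nums)
else:
    nums = handle(nums)

nums = process(process(17)) + nums % res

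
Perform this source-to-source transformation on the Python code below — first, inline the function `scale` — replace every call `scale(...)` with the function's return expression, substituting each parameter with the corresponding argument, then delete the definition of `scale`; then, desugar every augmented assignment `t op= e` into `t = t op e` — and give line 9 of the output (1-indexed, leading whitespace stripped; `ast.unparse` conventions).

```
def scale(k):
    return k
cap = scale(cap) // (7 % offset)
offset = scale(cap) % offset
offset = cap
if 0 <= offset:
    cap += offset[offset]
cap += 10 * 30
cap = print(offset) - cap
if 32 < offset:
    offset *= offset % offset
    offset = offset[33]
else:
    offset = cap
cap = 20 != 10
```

Transformed code:
cap = cap // (7 % offset)
offset = cap % offset
offset = cap
if 0 <= offset:
    cap = cap + offset[offset]
cap = cap + 10 * 30
cap = print(offset) - cap
if 32 < offset:
    offset = offset * (offset % offset)
    offset = offset[33]
else:
    offset = cap
cap = 20 != 10

offset = offset * (offset % offset)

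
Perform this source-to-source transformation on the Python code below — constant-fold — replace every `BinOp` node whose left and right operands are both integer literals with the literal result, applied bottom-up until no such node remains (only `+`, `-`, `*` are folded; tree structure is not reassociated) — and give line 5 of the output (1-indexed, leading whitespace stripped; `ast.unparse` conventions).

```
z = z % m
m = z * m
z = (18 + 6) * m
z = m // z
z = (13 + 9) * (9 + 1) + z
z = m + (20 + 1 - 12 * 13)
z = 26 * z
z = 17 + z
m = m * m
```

z = 220 + z

Transformed code:
z = z % m
m = z * m
z = 24 * m
z = m // z
z = 220 + z
z = m + -135
z = 26 * z
z = 17 + z
m = m * m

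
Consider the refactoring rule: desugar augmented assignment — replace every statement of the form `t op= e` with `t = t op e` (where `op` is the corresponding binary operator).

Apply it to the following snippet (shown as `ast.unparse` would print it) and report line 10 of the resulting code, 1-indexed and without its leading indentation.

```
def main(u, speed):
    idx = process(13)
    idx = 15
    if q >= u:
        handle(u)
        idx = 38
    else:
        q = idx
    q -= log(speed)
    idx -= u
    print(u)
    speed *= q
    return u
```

idx = idx - u

Transformed code:
def main(u, speed):
    idx = process(13)
    idx = 15
    if q >= u:
        handle(u)
        idx = 38
    else:
        q = idx
    q = q - log(speed)
    idx = idx - u
    print(u)
    speed = speed * q
    return u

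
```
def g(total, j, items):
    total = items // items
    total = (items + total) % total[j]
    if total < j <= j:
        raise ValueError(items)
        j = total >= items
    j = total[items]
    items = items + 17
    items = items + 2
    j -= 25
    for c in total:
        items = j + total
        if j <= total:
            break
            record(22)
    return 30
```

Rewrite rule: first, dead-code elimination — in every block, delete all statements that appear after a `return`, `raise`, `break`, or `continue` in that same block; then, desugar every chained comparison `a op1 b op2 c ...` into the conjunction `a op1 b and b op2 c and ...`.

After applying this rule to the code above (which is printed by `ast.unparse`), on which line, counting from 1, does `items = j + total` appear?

11

Transformed code:
def g(total, j, items):
    total = items // items
    total = (items + total) % total[j]
    if total < j and j <= j:
        raise ValueError(items)
    j = total[items]
    items = items + 17
    items = items + 2
    j -= 25
    for c in total:
        items = j + total
        if j <= total:
            break
    return 30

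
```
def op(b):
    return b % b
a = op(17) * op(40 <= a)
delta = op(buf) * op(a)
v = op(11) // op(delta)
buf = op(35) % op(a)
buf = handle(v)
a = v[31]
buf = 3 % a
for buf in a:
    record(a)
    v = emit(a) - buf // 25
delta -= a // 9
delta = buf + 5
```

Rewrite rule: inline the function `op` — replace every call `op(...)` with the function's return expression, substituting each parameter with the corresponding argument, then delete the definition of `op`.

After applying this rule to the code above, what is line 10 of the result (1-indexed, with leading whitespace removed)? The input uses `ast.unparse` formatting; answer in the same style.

v = emit(a) - buf // 25

Transformed code:
a = 17 % 17 * ((40 <= a) % (40 <= a))
delta = buf % buf * (a % a)
v = 11 % 11 // (delta % delta)
buf = 35 % 35 % (a % a)
buf = handle(v)
a = v[31]
buf = 3 % a
for buf in a:
    record(a)
    v = emit(a) - buf // 25
delta -= a // 9
delta = buf + 5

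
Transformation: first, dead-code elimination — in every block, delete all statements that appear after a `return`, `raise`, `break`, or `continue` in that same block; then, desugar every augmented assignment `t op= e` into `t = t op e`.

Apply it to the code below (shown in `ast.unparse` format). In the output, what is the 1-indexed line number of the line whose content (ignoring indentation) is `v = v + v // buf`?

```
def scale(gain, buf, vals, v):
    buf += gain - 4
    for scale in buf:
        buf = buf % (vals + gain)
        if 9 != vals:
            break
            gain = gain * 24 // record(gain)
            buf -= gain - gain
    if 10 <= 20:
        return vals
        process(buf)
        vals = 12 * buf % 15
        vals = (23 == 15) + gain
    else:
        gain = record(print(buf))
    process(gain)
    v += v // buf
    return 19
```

Transformed code:
def scale(gain, buf, vals, v):
    buf = buf + (gain - 4)
    for scale in buf:
        buf = buf % (vals + gain)
        if 9 != vals:
            break
    if 10 <= 20:
        return vals
    else:
        gain = record(print(buf))
    process(gain)
    v = v + v // buf
    return 19

12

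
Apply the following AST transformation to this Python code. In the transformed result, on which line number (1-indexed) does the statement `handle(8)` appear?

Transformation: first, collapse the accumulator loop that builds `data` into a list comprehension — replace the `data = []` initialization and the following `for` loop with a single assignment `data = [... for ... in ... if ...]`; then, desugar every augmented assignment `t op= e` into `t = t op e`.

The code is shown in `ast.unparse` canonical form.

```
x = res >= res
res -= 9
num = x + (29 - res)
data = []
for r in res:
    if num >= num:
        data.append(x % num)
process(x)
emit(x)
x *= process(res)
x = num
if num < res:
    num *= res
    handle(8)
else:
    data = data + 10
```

Transformed code:
x = res >= res
res = res - 9
num = x + (29 - res)
data = [x % num for r in res if num >= num]
process(x)
emit(x)
x = x * process(res)
x = num
if num < res:
    num = num * res
    handle(8)
else:
    data = data + 10

11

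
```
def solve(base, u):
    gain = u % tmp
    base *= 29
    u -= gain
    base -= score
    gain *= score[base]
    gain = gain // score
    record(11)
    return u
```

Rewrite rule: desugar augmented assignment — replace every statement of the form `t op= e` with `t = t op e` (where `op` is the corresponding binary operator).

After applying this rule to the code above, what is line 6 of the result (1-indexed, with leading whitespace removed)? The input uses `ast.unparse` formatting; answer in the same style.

Transformed code:
def solve(base, u):
    gain = u % tmp
    base = base * 29
    u = u - gain
    base = base - score
    gain = gain * score[base]
    gain = gain // score
    record(11)
    return u

gain = gain * score[base]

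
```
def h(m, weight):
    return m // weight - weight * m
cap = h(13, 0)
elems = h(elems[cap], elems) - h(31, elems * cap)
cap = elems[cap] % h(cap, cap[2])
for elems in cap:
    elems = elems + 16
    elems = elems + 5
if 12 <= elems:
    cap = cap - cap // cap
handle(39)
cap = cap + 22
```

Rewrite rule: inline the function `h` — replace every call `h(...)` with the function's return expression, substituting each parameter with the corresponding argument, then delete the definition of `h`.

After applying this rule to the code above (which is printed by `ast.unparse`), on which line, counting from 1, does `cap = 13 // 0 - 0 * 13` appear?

Transformed code:
cap = 13 // 0 - 0 * 13
elems = elems[cap] // elems - elems * elems[cap] - (31 // (elems * cap) - elems * cap * 31)
cap = elems[cap] % (cap // cap[2] - cap[2] * cap)
for elems in cap:
    elems = elems + 16
    elems = elems + 5
if 12 <= elems:
    cap = cap - cap // cap
handle(39)
cap = cap + 22

1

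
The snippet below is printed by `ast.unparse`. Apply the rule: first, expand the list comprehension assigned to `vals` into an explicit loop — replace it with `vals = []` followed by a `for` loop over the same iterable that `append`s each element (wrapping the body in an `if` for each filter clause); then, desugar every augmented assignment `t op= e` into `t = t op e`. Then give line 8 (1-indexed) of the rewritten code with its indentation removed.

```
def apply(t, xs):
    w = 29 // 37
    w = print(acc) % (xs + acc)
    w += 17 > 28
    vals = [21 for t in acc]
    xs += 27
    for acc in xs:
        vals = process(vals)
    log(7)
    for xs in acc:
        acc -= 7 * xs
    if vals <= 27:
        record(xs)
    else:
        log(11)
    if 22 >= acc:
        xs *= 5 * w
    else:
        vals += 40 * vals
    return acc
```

xs = xs + 27

Transformed code:
def apply(t, xs):
    w = 29 // 37
    w = print(acc) % (xs + acc)
    w = w + (17 > 28)
    vals = []
    for t in acc:
        vals.append(21)
    xs = xs + 27
    for acc in xs:
        vals = process(vals)
    log(7)
    for xs in acc:
        acc = acc - 7 * xs
    if vals <= 27:
        record(xs)
    else:
        log(11)
    if 22 >= acc:
        xs = xs * (5 * w)
    else:
        vals = vals + 40 * vals
    return acc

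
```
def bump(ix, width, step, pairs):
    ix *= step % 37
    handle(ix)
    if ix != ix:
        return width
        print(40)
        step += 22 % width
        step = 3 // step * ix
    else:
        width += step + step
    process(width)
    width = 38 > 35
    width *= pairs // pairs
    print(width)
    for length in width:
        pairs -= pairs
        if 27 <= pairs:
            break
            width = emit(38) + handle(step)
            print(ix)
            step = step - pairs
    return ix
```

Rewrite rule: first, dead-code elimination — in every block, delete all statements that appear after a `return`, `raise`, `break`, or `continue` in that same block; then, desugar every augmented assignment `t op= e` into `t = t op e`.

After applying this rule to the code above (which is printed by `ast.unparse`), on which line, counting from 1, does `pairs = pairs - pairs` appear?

13

Transformed code:
def bump(ix, width, step, pairs):
    ix = ix * (step % 37)
    handle(ix)
    if ix != ix:
        return width
    else:
        width = width + (step + step)
    process(width)
    width = 38 > 35
    width = width * (pairs // pairs)
    print(width)
    for length in width:
        pairs = pairs - pairs
        if 27 <= pairs:
            break
    return ix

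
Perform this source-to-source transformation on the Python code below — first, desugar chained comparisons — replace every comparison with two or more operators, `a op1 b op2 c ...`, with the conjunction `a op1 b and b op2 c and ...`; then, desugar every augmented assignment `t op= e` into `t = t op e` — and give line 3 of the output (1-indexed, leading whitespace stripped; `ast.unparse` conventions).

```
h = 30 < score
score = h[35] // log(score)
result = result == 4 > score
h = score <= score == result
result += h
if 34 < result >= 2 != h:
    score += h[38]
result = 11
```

result = result == 4 and 4 > score

Transformed code:
h = 30 < score
score = h[35] // log(score)
result = result == 4 and 4 > score
h = score <= score and score == result
result = result + h
if 34 < result and result >= 2 and (2 != h):
    score = score + h[38]
result = 11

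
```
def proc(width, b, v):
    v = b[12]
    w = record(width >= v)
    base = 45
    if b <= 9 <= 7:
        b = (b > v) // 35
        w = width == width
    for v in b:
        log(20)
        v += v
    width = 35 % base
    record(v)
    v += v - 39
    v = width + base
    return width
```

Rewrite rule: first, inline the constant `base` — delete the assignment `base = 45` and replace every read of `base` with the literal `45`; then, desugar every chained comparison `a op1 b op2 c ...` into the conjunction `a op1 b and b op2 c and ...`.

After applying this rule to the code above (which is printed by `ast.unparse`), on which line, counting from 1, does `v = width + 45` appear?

13

Transformed code:
def proc(width, b, v):
    v = b[12]
    w = record(width >= v)
    if b <= 9 and 9 <= 7:
        b = (b > v) // 35
        w = width == width
    for v in b:
        log(20)
        v += v
    width = 35 % 45
    record(v)
    v += v - 39
    v = width + 45
    return width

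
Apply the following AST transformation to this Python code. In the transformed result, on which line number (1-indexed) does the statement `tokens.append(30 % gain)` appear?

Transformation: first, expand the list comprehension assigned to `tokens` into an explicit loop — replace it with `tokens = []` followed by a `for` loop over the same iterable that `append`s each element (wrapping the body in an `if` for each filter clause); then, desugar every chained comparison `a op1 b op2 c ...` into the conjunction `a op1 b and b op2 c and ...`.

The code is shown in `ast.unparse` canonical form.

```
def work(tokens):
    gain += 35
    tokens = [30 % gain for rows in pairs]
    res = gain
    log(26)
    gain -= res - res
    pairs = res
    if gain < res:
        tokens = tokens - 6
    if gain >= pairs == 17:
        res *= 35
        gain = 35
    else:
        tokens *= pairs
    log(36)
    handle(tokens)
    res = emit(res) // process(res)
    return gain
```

Transformed code:
def work(tokens):
    gain += 35
    tokens = []
    for rows in pairs:
        tokens.append(30 % gain)
    res = gain
    log(26)
    gain -= res - res
    pairs = res
    if gain < res:
        tokens = tokens - 6
    if gain >= pairs and pairs == 17:
        res *= 35
        gain = 35
    else:
        tokens *= pairs
    log(36)
    handle(tokens)
    res = emit(res) // process(res)
    return gain

5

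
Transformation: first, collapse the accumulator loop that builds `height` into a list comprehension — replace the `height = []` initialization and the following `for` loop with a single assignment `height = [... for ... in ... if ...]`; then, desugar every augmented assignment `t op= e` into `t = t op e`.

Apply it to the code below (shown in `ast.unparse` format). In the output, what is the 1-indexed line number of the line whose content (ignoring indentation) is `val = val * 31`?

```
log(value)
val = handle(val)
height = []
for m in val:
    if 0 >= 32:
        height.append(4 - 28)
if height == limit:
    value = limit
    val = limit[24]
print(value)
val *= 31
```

8

Transformed code:
log(value)
val = handle(val)
height = [4 - 28 for m in val if 0 >= 32]
if height == limit:
    value = limit
    val = limit[24]
print(value)
val = val * 31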